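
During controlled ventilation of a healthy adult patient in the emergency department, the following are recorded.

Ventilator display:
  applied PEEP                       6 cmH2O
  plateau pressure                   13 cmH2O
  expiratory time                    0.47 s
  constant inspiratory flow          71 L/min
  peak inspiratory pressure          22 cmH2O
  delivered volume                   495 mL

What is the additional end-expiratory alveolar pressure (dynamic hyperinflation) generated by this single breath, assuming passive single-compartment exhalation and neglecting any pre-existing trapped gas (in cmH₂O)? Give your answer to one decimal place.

Flow: 71 L/min ÷ 60 = 1.1833 L/s.
R = (PIP − Pplat)/V̇ = (22 − 13) / 1.1833 = 9.0/1.1833 = 7.606 cmH2O·s/L.
C = Vt/(Pplat − PEEP) = 495.0 / (13 − 6) = 495.0/7.0 = 70.714 mL/cmH2O.
τ = R × C = 7.606 × 0.07071 L/cmH2O = 0.5378 s.
Fraction remaining = e^(−Te/τ) = e^(−0.47/0.5378) = 0.4173; trapped volume = 495.0 × 0.4173 = 206.56 mL.
Additional alveolar pressure from trapping ≈ V_trapped / C = 206.56 / 70.714 = 2.921 cmH2O.

2.9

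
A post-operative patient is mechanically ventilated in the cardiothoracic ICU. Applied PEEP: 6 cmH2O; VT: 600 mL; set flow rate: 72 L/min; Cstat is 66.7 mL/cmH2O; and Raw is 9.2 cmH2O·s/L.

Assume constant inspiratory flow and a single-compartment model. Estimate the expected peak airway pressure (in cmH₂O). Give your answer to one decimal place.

Flow: 72 L/min ÷ 60 = 1.2 L/s.
Equation of motion (constant flow): PIP = Vt/C + R·V̇ + PEEP.
PIP = 600/66.7 + 9.2×1.2 + 6 = 8.996 + 11.04 + 6 = 26.036 cmH2O.

26.0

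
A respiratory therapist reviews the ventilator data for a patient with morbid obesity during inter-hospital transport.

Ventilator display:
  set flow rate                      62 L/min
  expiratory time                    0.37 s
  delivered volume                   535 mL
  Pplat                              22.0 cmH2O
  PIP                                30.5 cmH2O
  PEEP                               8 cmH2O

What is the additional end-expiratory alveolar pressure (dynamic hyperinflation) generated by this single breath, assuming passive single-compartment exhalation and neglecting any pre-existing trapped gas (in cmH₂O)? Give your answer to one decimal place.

Flow: 62 L/min ÷ 60 = 1.0333 L/s.
R = (PIP − Pplat)/V̇ = (30.5 − 22.0) / 1.0333 = 8.5/1.0333 = 8.226 cmH2O·s/L.
C = Vt/(Pplat − PEEP) = 535.0 / (22.0 − 8) = 535.0/14.0 = 38.214 mL/cmH2O.
τ = R × C = 8.226 × 0.03821 L/cmH2O = 0.3143 s.
Fraction remaining = e^(−Te/τ) = e^(−0.37/0.3143) = 0.3081; trapped volume = 535.0 × 0.3081 = 164.83 mL.
Additional alveolar pressure from trapping ≈ V_trapped / C = 164.83 / 38.214 = 4.313 cmH2O.

4.3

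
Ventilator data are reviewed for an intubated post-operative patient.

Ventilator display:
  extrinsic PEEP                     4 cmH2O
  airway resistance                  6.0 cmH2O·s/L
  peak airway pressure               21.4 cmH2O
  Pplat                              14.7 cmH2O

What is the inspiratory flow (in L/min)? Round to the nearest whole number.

flow = (PIP − Pplat) / Raw = (21.4 − 14.7) / 6.0 = 1.117 L/s × 60 = 67.02 L/min.

67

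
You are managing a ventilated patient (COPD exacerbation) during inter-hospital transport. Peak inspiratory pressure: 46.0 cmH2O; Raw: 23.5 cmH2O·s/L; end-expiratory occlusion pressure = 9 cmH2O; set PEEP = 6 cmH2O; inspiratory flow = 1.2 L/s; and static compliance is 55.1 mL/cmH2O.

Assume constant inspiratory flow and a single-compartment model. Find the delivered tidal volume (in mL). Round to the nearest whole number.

Total PEEP = 9 cmH2O (set 6 + intrinsic 3); this is the baseline alveolar pressure.
Equation of motion (constant flow): PIP = Vt/C + R·V̇ + PEEP.
Vt/C = PIP − R·V̇ − PEEP = 46.0 − 28.2 − 9 = 8.8 cmH2O.
Vt = C × 8.8 = 55.1 × 8.8 = 484.88 mL.

485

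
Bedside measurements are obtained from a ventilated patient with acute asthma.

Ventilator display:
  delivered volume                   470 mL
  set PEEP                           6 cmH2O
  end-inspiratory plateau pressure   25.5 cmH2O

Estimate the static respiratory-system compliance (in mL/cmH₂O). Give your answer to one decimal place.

24.1

Cstat = Vt / (Pplat − PEEP) = 470 / (25.5 − 6) = 470 / 19.5 = 24.103 mL/cmH2O.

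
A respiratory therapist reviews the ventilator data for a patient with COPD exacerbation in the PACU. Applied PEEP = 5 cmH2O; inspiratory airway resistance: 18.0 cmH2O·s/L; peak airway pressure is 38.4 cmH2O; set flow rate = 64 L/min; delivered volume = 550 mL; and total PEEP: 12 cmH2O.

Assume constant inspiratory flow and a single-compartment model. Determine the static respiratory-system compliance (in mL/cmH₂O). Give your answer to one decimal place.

Flow: 64 L/min ÷ 60 = 1.0667 L/s.
Total PEEP = 12 cmH2O (set 5 + intrinsic 7); this is the baseline alveolar pressure.
Equation of motion (constant flow): PIP = Vt/C + R·V̇ + PEEP.
Vt/C = PIP − R·V̇ − PEEP = 38.4 − 18.0×1.0667 − 12 = 38.4 − 19.201 − 12 = 7.199 cmH2O.
C = Vt / 7.199 = 550 / 7.199 = 76.399 mL/cmH2O.

76.4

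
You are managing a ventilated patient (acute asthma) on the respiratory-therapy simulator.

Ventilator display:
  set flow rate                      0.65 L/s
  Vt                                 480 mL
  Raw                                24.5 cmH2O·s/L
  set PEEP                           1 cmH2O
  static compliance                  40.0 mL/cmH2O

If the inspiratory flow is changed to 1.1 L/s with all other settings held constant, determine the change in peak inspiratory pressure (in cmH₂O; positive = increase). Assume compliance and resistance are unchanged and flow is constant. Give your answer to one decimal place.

PIP = Vt/C + R·V̇ + PEEP (constant-flow equation of motion).
Only the resistive term changes: ΔPIP = R × ΔV̇ = 24.5 × (1.1 − 0.65) = 24.5 × 0.45 = 11.025 cmH2O.

11.0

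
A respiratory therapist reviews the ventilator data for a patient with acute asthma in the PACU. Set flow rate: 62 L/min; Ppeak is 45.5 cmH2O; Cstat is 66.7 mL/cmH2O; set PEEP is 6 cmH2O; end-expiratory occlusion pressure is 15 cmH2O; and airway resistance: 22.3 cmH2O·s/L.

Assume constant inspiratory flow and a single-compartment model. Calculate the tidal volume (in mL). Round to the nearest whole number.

Flow: 62 L/min ÷ 60 = 1.0333 L/s.
Total PEEP = 15 cmH2O (set 6 + intrinsic 9); this is the baseline alveolar pressure.
Equation of motion (constant flow): PIP = Vt/C + R·V̇ + PEEP.
Vt/C = PIP − R·V̇ − PEEP = 45.5 − 23.043 − 15 = 7.457 cmH2O.
Vt = C × 7.457 = 66.7 × 7.457 = 497.38 mL.

497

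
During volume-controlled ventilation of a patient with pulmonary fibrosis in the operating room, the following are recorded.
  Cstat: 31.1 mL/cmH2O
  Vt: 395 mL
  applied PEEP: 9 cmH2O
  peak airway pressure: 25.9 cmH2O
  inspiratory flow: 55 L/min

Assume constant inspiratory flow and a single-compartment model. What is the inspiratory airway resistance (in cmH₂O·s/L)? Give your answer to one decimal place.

4.6

Flow: 55 L/min ÷ 60 = 0.9167 L/s.
Equation of motion (constant flow): PIP = Vt/C + R·V̇ + PEEP.
R·V̇ = PIP − Vt/C − PEEP = 25.9 − 395/31.1 − 9 = 25.9 − 12.701 − 9 = 4.199 cmH2O.
R = 4.199 / 0.9167 = 4.581 cmH2O·s/L.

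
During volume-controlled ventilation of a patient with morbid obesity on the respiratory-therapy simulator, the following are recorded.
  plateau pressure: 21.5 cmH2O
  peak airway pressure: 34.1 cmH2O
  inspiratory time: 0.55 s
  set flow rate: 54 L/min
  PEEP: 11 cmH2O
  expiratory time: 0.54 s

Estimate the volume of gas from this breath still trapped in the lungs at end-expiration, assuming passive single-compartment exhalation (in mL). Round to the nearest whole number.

218

Flow: 54 L/min ÷ 60 = 0.9 L/s.
Vt = flow × Ti = 0.9 L/s × 0.55 s × 1000 mL/L = 495.0 mL.
R = (PIP − Pplat)/V̇ = (34.1 − 21.5) / 0.9 = 12.6/0.9 = 14.0 cmH2O·s/L.
C = Vt/(Pplat − PEEP) = 495.0 / (21.5 − 11) = 495.0/10.5 = 47.143 mL/cmH2O.
τ = R × C = 14.0 × 0.04714 L/cmH2O = 0.66 s.
Fraction remaining = e^(−Te/τ) = e^(−0.54/0.66) = 0.4412.
Trapped volume = 495.0 × 0.4412 = 218.39 mL.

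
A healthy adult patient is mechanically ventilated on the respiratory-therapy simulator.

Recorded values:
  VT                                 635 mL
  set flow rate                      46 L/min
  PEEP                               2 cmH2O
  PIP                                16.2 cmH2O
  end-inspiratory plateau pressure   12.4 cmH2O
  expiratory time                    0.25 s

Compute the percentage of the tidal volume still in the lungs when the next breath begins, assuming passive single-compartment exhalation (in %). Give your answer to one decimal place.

Flow: 46 L/min ÷ 60 = 0.7667 L/s.
R = (PIP − Pplat)/V̇ = (16.2 − 12.4) / 0.7667 = 3.8/0.7667 = 4.956 cmH2O·s/L.
C = Vt/(Pplat − PEEP) = 635.0 / (12.4 − 2) = 635.0/10.4 = 61.058 mL/cmH2O.
τ = R × C = 4.956 × 0.06106 L/cmH2O = 0.3026 s.
Fraction remaining at end-expiration = e^(−Te/τ) = e^(−0.25/0.3026) = 0.4377 → 43.77%.

43.8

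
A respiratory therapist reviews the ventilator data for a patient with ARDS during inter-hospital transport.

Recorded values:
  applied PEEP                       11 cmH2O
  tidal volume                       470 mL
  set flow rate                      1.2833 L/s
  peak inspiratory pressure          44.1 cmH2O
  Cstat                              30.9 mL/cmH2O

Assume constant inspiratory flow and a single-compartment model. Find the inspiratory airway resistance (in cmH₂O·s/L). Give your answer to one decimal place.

Equation of motion (constant flow): PIP = Vt/C + R·V̇ + PEEP.
R·V̇ = PIP − Vt/C − PEEP = 44.1 − 470/30.9 − 11 = 44.1 − 15.21 − 11 = 17.89 cmH2O.
R = 17.89 / 1.2833 = 13.941 cmH2O·s/L.

13.9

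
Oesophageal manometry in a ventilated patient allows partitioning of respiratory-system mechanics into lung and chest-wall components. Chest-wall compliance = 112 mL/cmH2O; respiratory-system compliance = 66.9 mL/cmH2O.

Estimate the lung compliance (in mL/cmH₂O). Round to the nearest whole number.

166

1/CL = 1/Crs − 1/Ccw.
1/CL = 1/66.9 − 1/112 = 0.006019.
CL = 166.14 mL/cmH2O.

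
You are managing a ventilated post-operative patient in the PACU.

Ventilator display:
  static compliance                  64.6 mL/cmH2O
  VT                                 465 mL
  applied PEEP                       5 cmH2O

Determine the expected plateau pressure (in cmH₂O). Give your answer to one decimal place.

12.2

Pplat = PEEP + Vt / Cstat = 5 + 465 / 64.6 = 5 + 7.198 = 12.198 cmH2O.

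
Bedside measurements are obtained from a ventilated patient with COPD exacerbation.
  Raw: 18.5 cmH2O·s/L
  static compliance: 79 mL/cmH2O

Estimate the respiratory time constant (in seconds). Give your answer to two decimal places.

1.46

τ = R × C = 18.5 × 79 mL/cmH2O = 18.5 × 0.079 L/cmH2O = 1.462 s.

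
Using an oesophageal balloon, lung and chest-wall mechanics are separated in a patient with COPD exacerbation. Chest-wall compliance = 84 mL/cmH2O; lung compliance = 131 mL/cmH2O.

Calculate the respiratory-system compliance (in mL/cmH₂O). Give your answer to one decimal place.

Lung and chest wall are elastances in series: 1/Crs = 1/CL + 1/Ccw.
1/Crs = 1/131 + 1/84 = 0.01954.
Crs = 51.177 mL/cmH2O.

51.2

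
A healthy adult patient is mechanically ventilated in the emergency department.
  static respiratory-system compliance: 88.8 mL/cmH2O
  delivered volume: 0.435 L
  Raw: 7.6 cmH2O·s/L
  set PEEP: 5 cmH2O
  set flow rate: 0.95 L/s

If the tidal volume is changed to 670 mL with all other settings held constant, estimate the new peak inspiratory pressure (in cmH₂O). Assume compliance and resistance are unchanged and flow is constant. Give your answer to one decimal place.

19.8

PIP = Vt/C + R·V̇ + PEEP (constant-flow equation of motion).
Only the elastic term changes: ΔPIP = ΔVt / C = (670 − 435) / 88.8 = 2.646 cmH2O.
Original PIP = 435/88.8 + 7.6×0.95 + 5 = 17.119 cmH2O; new PIP = 17.119 + (2.646) = 19.765 cmH2O.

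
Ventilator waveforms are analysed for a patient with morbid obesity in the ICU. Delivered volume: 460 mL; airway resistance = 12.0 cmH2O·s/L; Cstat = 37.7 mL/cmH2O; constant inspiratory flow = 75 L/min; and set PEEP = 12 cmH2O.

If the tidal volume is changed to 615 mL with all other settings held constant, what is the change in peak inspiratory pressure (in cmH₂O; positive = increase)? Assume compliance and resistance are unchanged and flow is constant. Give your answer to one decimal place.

4.1

PIP = Vt/C + R·V̇ + PEEP (constant-flow equation of motion).
Only the elastic term changes: ΔPIP = ΔVt / C = (615 − 460) / 37.7 = 4.111 cmH2O.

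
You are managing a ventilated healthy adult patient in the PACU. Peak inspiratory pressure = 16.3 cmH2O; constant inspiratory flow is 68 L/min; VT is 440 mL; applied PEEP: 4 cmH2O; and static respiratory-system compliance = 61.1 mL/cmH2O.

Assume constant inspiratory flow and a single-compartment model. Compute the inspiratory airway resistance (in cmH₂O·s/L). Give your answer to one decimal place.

4.5

Flow: 68 L/min ÷ 60 = 1.1333 L/s.
Equation of motion (constant flow): PIP = Vt/C + R·V̇ + PEEP.
R·V̇ = PIP − Vt/C − PEEP = 16.3 − 440/61.1 − 4 = 16.3 − 7.201 − 4 = 5.099 cmH2O.
R = 5.099 / 1.1333 = 4.499 cmH2O·s/L.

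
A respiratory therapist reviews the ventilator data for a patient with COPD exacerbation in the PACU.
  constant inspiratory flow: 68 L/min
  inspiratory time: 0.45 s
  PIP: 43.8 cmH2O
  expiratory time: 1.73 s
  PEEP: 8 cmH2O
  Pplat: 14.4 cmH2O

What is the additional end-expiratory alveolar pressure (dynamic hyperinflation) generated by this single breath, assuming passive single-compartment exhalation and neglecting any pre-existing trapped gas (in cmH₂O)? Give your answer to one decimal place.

2.8

Flow: 68 L/min ÷ 60 = 1.1333 L/s.
Vt = flow × Ti = 1.1333 L/s × 0.45 s × 1000 mL/L = 509.99 mL.
R = (PIP − Pplat)/V̇ = (43.8 − 14.4) / 1.1333 = 29.4/1.1333 = 25.942 cmH2O·s/L.
C = Vt/(Pplat − PEEP) = 509.99 / (14.4 − 8) = 509.99/6.4 = 79.686 mL/cmH2O.
τ = R × C = 25.942 × 0.07969 L/cmH2O = 2.067 s.
Fraction remaining = e^(−Te/τ) = e^(−1.73/2.067) = 0.433; trapped volume = 509.99 × 0.433 = 220.83 mL.
Additional alveolar pressure from trapping ≈ V_trapped / C = 220.83 / 79.686 = 2.771 cmH2O.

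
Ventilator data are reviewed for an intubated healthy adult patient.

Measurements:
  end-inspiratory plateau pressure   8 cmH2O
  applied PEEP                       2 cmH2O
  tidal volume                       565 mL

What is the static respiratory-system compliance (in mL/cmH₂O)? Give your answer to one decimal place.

94.2

Cstat = Vt / (Pplat − PEEP) = 565 / (8 − 2) = 565 / 6.0 = 94.167 mL/cmH2O.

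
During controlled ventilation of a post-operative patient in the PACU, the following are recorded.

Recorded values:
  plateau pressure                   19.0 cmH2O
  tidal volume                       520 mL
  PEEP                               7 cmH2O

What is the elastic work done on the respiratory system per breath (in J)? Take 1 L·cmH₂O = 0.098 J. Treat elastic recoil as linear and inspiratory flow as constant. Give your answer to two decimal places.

0.31

Elastic work ≈ ½ × (Pplat − PEEP) × Vt = 0.5 × (19.0 − 7) × 0.520 L = 0.5 × 12.0 × 0.520 = 3.12 L·cmH2O.
× 0.098 J/(L·cmH2O) → 0.3058 J.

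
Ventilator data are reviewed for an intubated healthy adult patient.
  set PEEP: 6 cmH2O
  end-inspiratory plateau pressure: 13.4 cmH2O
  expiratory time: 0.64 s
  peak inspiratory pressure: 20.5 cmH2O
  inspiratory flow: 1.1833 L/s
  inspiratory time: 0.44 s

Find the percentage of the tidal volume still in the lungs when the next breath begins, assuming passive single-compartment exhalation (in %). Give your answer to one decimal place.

Vt = flow × Ti = 1.1833 L/s × 0.44 s × 1000 mL/L = 520.65 mL.
R = (PIP − Pplat)/V̇ = (20.5 − 13.4) / 1.1833 = 7.1/1.1833 = 6.0 cmH2O·s/L.
C = Vt/(Pplat − PEEP) = 520.65 / (13.4 − 6) = 520.65/7.4 = 70.358 mL/cmH2O.
τ = R × C = 6.0 × 0.07036 L/cmH2O = 0.4222 s.
Fraction remaining at end-expiration = e^(−Te/τ) = e^(−0.64/0.4222) = 0.2196 → 21.96%.

22.0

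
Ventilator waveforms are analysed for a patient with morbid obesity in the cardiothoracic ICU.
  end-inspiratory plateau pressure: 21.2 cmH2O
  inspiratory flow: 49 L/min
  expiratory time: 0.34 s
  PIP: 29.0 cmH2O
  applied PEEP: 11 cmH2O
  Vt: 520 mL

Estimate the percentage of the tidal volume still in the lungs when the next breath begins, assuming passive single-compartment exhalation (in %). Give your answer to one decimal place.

Flow: 49 L/min ÷ 60 = 0.8167 L/s.
R = (PIP − Pplat)/V̇ = (29.0 − 21.2) / 0.8167 = 7.8/0.8167 = 9.551 cmH2O·s/L.
C = Vt/(Pplat − PEEP) = 520.0 / (21.2 − 11) = 520.0/10.2 = 50.98 mL/cmH2O.
τ = R × C = 9.551 × 0.05098 L/cmH2O = 0.4869 s.
Fraction remaining at end-expiration = e^(−Te/τ) = e^(−0.34/0.4869) = 0.4974 → 49.74%.

49.7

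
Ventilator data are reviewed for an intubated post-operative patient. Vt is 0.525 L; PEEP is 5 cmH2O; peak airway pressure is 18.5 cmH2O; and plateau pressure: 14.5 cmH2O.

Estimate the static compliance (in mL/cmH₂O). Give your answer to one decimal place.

55.3

Cstat = Vt / (Pplat − PEEP) = 525 / (14.5 − 5) = 525 / 9.5 = 55.263 mL/cmH2O.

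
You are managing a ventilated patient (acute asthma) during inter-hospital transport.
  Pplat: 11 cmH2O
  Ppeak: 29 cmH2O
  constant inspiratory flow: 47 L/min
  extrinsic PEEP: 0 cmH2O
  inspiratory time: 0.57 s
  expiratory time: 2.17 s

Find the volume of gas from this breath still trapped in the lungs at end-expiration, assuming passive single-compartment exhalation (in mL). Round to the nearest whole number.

Flow: 47 L/min ÷ 60 = 0.7833 L/s.
Vt = flow × Ti = 0.7833 L/s × 0.57 s × 1000 mL/L = 446.48 mL.
R = (PIP − Pplat)/V̇ = (29 − 11) / 0.7833 = 18.0/0.7833 = 22.98 cmH2O·s/L.
C = Vt/(Pplat − PEEP) = 446.48 / (11 − 0) = 446.48/11.0 = 40.589 mL/cmH2O.
τ = R × C = 22.98 × 0.04059 L/cmH2O = 0.9328 s.
Fraction remaining = e^(−Te/τ) = e^(−2.17/0.9328) = 0.09765.
Trapped volume = 446.48 × 0.09765 = 43.599 mL.

44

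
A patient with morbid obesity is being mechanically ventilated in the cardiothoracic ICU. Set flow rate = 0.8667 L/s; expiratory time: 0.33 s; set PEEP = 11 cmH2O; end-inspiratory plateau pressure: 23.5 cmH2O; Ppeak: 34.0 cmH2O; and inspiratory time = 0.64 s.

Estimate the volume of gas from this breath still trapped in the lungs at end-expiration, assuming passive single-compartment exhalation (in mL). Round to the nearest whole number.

Vt = flow × Ti = 0.8667 L/s × 0.64 s × 1000 mL/L = 554.69 mL.
R = (PIP − Pplat)/V̇ = (34.0 − 23.5) / 0.8667 = 10.5/0.8667 = 12.115 cmH2O·s/L.
C = Vt/(Pplat − PEEP) = 554.69 / (23.5 − 11) = 554.69/12.5 = 44.375 mL/cmH2O.
τ = R × C = 12.115 × 0.04438 L/cmH2O = 0.5377 s.
Fraction remaining = e^(−Te/τ) = e^(−0.33/0.5377) = 0.5413.
Trapped volume = 554.69 × 0.5413 = 300.25 mL.

300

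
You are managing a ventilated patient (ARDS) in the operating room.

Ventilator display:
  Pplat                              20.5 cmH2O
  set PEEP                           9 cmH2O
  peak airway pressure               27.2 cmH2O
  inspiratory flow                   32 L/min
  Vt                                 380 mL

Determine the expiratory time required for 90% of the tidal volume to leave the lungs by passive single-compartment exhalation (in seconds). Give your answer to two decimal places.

Flow: 32 L/min ÷ 60 = 0.5333 L/s.
R = (PIP − Pplat)/V̇ = (27.2 − 20.5) / 0.5333 = 6.7/0.5333 = 12.563 cmH2O·s/L.
C = Vt/(Pplat − PEEP) = 380.0 / (20.5 − 9) = 380.0/11.5 = 33.043 mL/cmH2O.
τ = R × C = 12.563 × 0.03304 L/cmH2O = 0.4151 s.
t = −τ·ln(1 − 0.90) = −0.4151·ln(0.1) = 0.9558 s.

0.96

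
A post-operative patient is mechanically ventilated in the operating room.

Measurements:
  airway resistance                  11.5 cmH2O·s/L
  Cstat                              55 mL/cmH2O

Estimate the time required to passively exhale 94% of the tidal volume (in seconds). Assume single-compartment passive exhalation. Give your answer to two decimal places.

1.78

τ = R × C = 11.5 × 55 mL/cmH2O = 11.5 × 0.055 L/cmH2O = 0.6325 s.
Exhaled fraction f = 1 − e^(−t/τ) → t = −τ·ln(1 − f) = −0.6325·ln(0.06) = 1.779 s.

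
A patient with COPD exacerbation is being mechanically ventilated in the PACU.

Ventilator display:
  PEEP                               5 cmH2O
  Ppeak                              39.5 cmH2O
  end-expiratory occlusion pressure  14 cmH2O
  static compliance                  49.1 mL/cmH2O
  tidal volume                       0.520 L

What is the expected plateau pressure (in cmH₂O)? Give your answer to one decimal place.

24.6

End-expiratory occlusion gives total PEEP = 14 cmH2O (intrinsic PEEP = 14 − 5 = 9). Use total PEEP for the elastic gradient.
Pplat = PEEPtotal + Vt / Cstat = 14 + 520 / 49.1 = 14 + 10.591 = 24.591 cmH2O.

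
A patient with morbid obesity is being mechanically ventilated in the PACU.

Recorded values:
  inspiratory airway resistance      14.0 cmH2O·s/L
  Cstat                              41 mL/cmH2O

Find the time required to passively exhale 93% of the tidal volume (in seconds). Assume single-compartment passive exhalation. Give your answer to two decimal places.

τ = R × C = 14.0 × 41 mL/cmH2O = 14.0 × 0.041 L/cmH2O = 0.574 s.
Exhaled fraction f = 1 − e^(−t/τ) → t = −τ·ln(1 − f) = −0.574·ln(0.07) = 1.526 s.

1.53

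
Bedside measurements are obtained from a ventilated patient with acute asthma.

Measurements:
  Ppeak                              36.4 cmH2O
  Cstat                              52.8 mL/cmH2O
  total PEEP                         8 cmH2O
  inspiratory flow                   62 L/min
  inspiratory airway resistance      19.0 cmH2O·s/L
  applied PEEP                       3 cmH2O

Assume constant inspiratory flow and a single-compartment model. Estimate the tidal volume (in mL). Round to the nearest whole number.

463

Flow: 62 L/min ÷ 60 = 1.0333 L/s.
Total PEEP = 8 cmH2O (set 3 + intrinsic 5); this is the baseline alveolar pressure.
Equation of motion (constant flow): PIP = Vt/C + R·V̇ + PEEP.
Vt/C = PIP − R·V̇ − PEEP = 36.4 − 19.633 − 8 = 8.767 cmH2O.
Vt = C × 8.767 = 52.8 × 8.767 = 462.9 mL.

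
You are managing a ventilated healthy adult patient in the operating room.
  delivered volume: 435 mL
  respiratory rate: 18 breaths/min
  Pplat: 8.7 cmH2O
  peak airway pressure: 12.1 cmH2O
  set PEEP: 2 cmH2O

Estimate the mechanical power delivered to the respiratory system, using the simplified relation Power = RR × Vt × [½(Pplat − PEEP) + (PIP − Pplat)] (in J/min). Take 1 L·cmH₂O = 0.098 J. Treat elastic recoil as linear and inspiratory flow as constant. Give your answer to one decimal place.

Per-breath work = Vt × [½(Pplat−PEEP) + (PIP−Pplat)] = 0.435 × [0.5×6.7 + 3.4] = 0.435 × 6.75 = 2.936 L·cmH2O.
Power = 18 × 2.936 = 52.848 L·cmH2O/min.
× 0.098 J/(L·cmH2O) → 5.179 J/min.

5.2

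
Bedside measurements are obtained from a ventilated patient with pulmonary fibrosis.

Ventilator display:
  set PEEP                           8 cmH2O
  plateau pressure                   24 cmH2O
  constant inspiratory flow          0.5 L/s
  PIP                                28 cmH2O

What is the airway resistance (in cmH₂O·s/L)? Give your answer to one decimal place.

8.0

Raw = (PIP − Pplat) / flow = (28 − 24) / 0.5 = 4.0 / 0.5 = 8.0 cmH2O·s/L.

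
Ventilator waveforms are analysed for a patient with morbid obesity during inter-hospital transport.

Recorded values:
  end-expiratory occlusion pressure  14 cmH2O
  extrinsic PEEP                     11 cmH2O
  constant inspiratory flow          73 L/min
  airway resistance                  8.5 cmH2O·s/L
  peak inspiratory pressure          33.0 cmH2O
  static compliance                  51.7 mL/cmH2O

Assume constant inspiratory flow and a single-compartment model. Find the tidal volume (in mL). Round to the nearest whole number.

Flow: 73 L/min ÷ 60 = 1.2167 L/s.
Total PEEP = 14 cmH2O (set 11 + intrinsic 3); this is the baseline alveolar pressure.
Equation of motion (constant flow): PIP = Vt/C + R·V̇ + PEEP.
Vt/C = PIP − R·V̇ − PEEP = 33.0 − 10.342 − 14 = 8.658 cmH2O.
Vt = C × 8.658 = 51.7 × 8.658 = 447.62 mL.

448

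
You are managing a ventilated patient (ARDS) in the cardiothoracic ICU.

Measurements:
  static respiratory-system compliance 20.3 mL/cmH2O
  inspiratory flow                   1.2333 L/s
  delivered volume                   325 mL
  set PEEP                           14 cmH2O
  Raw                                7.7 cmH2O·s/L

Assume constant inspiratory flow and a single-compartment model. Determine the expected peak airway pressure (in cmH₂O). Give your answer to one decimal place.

Equation of motion (constant flow): PIP = Vt/C + R·V̇ + PEEP.
PIP = 325/20.3 + 7.7×1.2333 + 14 = 16.01 + 9.496 + 14 = 39.506 cmH2O.

39.5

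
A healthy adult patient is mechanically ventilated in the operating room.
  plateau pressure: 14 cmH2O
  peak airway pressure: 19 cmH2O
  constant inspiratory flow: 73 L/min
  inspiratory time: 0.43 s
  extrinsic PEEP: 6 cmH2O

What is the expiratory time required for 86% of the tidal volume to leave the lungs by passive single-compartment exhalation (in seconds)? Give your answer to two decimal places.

0.53

Flow: 73 L/min ÷ 60 = 1.2167 L/s.
Vt = flow × Ti = 1.2167 L/s × 0.43 s × 1000 mL/L = 523.18 mL.
R = (PIP − Pplat)/V̇ = (19 − 14) / 1.2167 = 5.0/1.2167 = 4.109 cmH2O·s/L.
C = Vt/(Pplat − PEEP) = 523.18 / (14 − 6) = 523.18/8.0 = 65.398 mL/cmH2O.
τ = R × C = 4.109 × 0.0654 L/cmH2O = 0.2687 s.
t = −τ·ln(1 − 0.86) = −0.2687·ln(0.14) = 0.5283 s.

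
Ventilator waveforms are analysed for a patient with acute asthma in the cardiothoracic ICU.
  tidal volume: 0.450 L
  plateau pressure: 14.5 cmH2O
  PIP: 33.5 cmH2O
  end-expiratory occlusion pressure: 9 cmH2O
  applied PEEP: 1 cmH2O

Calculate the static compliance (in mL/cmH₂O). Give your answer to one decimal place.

End-expiratory occlusion gives total PEEP = 9 cmH2O (intrinsic PEEP = 9 − 1 = 8). Use total PEEP for the elastic gradient.
Cstat = Vt / (Pplat − PEEPtotal) = 450 / (14.5 − 9) = 450 / 5.5 = 81.818 mL/cmH2O.

81.8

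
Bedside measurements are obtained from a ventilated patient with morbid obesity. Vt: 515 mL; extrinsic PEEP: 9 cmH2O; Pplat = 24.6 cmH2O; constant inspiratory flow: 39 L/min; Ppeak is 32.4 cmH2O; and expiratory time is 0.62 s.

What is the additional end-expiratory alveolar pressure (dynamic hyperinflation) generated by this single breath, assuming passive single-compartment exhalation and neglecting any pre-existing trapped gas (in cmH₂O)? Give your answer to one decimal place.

Flow: 39 L/min ÷ 60 = 0.65 L/s.
R = (PIP − Pplat)/V̇ = (32.4 − 24.6) / 0.65 = 7.8/0.65 = 12.0 cmH2O·s/L.
C = Vt/(Pplat − PEEP) = 515.0 / (24.6 − 9) = 515.0/15.6 = 33.013 mL/cmH2O.
τ = R × C = 12.0 × 0.03301 L/cmH2O = 0.3961 s.
Fraction remaining = e^(−Te/τ) = e^(−0.62/0.3961) = 0.209; trapped volume = 515.0 × 0.209 = 107.64 mL.
Additional alveolar pressure from trapping ≈ V_trapped / C = 107.64 / 33.013 = 3.261 cmH2O.

3.3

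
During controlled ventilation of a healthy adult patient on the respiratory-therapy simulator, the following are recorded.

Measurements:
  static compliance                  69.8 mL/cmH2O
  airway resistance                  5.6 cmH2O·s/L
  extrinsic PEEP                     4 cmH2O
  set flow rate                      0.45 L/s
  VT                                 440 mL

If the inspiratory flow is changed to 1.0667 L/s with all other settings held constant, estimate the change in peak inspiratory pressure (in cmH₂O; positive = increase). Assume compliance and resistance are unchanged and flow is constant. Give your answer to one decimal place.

3.5

PIP = Vt/C + R·V̇ + PEEP (constant-flow equation of motion).
Only the resistive term changes: ΔPIP = R × ΔV̇ = 5.6 × (1.0667 − 0.45) = 5.6 × 0.6167 = 3.454 cmH2O.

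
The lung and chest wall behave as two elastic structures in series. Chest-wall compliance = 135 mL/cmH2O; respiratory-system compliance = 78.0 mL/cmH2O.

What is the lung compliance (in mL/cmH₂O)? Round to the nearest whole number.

1/CL = 1/Crs − 1/Ccw.
1/CL = 1/78.0 − 1/135 = 0.005413.
CL = 184.74 mL/cmH2O.

185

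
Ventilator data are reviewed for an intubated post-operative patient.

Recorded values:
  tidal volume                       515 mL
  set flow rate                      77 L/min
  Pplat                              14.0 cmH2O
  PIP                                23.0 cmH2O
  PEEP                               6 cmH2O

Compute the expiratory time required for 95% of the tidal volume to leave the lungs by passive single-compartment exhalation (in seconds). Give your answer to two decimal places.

Flow: 77 L/min ÷ 60 = 1.2833 L/s.
R = (PIP − Pplat)/V̇ = (23.0 − 14.0) / 1.2833 = 9.0/1.2833 = 7.013 cmH2O·s/L.
C = Vt/(Pplat − PEEP) = 515.0 / (14.0 − 6) = 515.0/8.0 = 64.375 mL/cmH2O.
τ = R × C = 7.013 × 0.06438 L/cmH2O = 0.4515 s.
t = −τ·ln(1 − 0.95) = −0.4515·ln(0.05) = 1.353 s.

1.35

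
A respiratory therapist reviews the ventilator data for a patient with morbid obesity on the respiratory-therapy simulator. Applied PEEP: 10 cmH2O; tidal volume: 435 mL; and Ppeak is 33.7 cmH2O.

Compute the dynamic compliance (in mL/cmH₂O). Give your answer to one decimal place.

18.4

Dynamic compliance = Vt / (PIP − PEEP) = 435 / (33.7 − 10) = 435 / 23.7 = 18.354 mL/cmH2O.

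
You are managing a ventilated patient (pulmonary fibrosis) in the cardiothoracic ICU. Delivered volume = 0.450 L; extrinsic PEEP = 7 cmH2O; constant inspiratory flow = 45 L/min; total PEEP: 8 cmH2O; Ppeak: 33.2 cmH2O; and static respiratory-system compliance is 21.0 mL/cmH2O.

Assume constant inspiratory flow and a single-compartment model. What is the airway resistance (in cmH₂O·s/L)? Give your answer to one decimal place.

Flow: 45 L/min ÷ 60 = 0.75 L/s.
Total PEEP = 8 cmH2O (set 7 + intrinsic 1); this is the baseline alveolar pressure.
Equation of motion (constant flow): PIP = Vt/C + R·V̇ + PEEP.
R·V̇ = PIP − Vt/C − PEEP = 33.2 − 450/21.0 − 8 = 33.2 − 21.429 − 8 = 3.771 cmH2O.
R = 3.771 / 0.75 = 5.028 cmH2O·s/L.

5.0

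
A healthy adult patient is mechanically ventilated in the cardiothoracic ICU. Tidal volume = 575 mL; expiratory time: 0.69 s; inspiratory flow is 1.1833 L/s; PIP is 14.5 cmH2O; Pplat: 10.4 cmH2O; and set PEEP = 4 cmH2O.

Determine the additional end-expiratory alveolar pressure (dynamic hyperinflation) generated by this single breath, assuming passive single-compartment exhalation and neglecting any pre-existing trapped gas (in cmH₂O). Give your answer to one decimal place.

R = (PIP − Pplat)/V̇ = (14.5 − 10.4) / 1.1833 = 4.1/1.1833 = 3.465 cmH2O·s/L.
C = Vt/(Pplat − PEEP) = 575.0 / (10.4 − 4) = 575.0/6.4 = 89.844 mL/cmH2O.
τ = R × C = 3.465 × 0.08984 L/cmH2O = 0.3113 s.
Fraction remaining = e^(−Te/τ) = e^(−0.69/0.3113) = 0.109; trapped volume = 575.0 × 0.109 = 62.675 mL.
Additional alveolar pressure from trapping ≈ V_trapped / C = 62.675 / 89.844 = 0.6976 cmH2O.

0.7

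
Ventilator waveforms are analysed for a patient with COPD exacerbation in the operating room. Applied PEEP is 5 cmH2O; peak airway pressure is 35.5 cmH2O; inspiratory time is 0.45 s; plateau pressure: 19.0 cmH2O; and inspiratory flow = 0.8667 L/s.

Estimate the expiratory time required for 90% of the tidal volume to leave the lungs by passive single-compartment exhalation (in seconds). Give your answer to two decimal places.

1.22

Vt = flow × Ti = 0.8667 L/s × 0.45 s × 1000 mL/L = 390.02 mL.
R = (PIP − Pplat)/V̇ = (35.5 − 19.0) / 0.8667 = 16.5/0.8667 = 19.038 cmH2O·s/L.
C = Vt/(Pplat − PEEP) = 390.02 / (19.0 − 5) = 390.02/14.0 = 27.859 mL/cmH2O.
τ = R × C = 19.038 × 0.02786 L/cmH2O = 0.5304 s.
t = −τ·ln(1 − 0.90) = −0.5304·ln(0.1) = 1.221 s.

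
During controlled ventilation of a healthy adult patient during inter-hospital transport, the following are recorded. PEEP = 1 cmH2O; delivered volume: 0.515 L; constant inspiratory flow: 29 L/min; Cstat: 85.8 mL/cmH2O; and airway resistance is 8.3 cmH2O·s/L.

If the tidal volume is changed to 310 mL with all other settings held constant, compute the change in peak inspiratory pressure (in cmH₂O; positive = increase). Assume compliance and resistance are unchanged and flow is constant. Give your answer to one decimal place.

PIP = Vt/C + R·V̇ + PEEP (constant-flow equation of motion).
Only the elastic term changes: ΔPIP = ΔVt / C = (310 − 515) / 85.8 = -2.389 cmH2O.

-2.4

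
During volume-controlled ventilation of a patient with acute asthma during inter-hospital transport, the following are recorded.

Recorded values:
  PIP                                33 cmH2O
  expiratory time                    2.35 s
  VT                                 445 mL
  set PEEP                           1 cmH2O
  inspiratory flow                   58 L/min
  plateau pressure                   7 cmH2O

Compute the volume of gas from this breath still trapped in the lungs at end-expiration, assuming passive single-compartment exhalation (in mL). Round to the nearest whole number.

137

Flow: 58 L/min ÷ 60 = 0.9667 L/s.
R = (PIP − Pplat)/V̇ = (33 − 7) / 0.9667 = 26.0/0.9667 = 26.896 cmH2O·s/L.
C = Vt/(Pplat − PEEP) = 445.0 / (7 − 1) = 445.0/6.0 = 74.167 mL/cmH2O.
τ = R × C = 26.896 × 0.07417 L/cmH2O = 1.995 s.
Fraction remaining = e^(−Te/τ) = e^(−2.35/1.995) = 0.3079.
Trapped volume = 445.0 × 0.3079 = 137.02 mL.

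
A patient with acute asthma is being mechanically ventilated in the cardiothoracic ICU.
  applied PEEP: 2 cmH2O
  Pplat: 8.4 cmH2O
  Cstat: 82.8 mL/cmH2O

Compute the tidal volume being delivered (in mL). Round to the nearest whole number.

530

Vt = Cstat × (Pplat − PEEP) = 82.8 × (8.4 − 2) = 82.8 × 6.4 = 529.92 mL.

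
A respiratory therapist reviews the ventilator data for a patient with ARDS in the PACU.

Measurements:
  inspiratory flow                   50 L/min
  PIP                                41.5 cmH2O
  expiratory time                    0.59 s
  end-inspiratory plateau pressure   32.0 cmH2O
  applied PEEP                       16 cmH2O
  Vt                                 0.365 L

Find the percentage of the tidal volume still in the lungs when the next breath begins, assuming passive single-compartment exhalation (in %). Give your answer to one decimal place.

Flow: 50 L/min ÷ 60 = 0.8333 L/s.
R = (PIP − Pplat)/V̇ = (41.5 − 32.0) / 0.8333 = 9.5/0.8333 = 11.4 cmH2O·s/L.
C = Vt/(Pplat − PEEP) = 365.0 / (32.0 − 16) = 365.0/16.0 = 22.813 mL/cmH2O.
τ = R × C = 11.4 × 0.02281 L/cmH2O = 0.26 s.
Fraction remaining at end-expiration = e^(−Te/τ) = e^(−0.59/0.26) = 0.1034 → 10.34%.

10.3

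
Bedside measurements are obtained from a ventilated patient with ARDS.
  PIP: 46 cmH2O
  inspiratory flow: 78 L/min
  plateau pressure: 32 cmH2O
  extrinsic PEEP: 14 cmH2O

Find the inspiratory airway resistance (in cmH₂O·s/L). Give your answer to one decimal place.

10.8

Flow: 78 L/min ÷ 60 = 1.3 L/s.
Raw = (PIP − Pplat) / flow = (46 − 32) / 1.3 = 14.0 / 1.3 = 10.769 cmH2O·s/L.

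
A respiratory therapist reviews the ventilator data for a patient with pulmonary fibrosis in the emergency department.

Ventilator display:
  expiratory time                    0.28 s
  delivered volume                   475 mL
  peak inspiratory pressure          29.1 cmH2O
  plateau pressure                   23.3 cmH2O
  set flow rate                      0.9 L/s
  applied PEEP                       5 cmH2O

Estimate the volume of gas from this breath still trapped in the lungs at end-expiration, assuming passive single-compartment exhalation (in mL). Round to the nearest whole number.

89

R = (PIP − Pplat)/V̇ = (29.1 − 23.3) / 0.9 = 5.8/0.9 = 6.444 cmH2O·s/L.
C = Vt/(Pplat − PEEP) = 475.0 / (23.3 − 5) = 475.0/18.3 = 25.956 mL/cmH2O.
τ = R × C = 6.444 × 0.02596 L/cmH2O = 0.1673 s.
Fraction remaining = e^(−Te/τ) = e^(−0.28/0.1673) = 0.1876.
Trapped volume = 475.0 × 0.1876 = 89.11 mL.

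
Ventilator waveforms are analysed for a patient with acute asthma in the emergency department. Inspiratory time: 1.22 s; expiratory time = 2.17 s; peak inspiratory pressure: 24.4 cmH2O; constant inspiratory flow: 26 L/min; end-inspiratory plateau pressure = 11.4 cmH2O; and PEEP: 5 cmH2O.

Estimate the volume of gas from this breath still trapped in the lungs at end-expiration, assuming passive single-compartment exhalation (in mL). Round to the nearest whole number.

220

Flow: 26 L/min ÷ 60 = 0.4333 L/s.
Vt = flow × Ti = 0.4333 L/s × 1.22 s × 1000 mL/L = 528.63 mL.
R = (PIP − Pplat)/V̇ = (24.4 − 11.4) / 0.4333 = 13.0/0.4333 = 30.002 cmH2O·s/L.
C = Vt/(Pplat − PEEP) = 528.63 / (11.4 − 5) = 528.63/6.4 = 82.598 mL/cmH2O.
τ = R × C = 30.002 × 0.0826 L/cmH2O = 2.478 s.
Fraction remaining = e^(−Te/τ) = e^(−2.17/2.478) = 0.4166.
Trapped volume = 528.63 × 0.4166 = 220.23 mL.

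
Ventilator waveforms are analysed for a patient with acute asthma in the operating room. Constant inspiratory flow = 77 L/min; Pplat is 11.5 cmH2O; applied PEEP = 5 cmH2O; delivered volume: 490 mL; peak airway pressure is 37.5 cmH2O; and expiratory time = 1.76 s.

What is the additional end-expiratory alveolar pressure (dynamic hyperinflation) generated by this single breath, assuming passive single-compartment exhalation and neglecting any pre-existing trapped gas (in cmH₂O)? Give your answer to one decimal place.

2.1

Flow: 77 L/min ÷ 60 = 1.2833 L/s.
R = (PIP − Pplat)/V̇ = (37.5 − 11.5) / 1.2833 = 26.0/1.2833 = 20.26 cmH2O·s/L.
C = Vt/(Pplat − PEEP) = 490.0 / (11.5 − 5) = 490.0/6.5 = 75.385 mL/cmH2O.
τ = R × C = 20.26 × 0.07539 L/cmH2O = 1.527 s.
Fraction remaining = e^(−Te/τ) = e^(−1.76/1.527) = 0.3158; trapped volume = 490.0 × 0.3158 = 154.74 mL.
Additional alveolar pressure from trapping ≈ V_trapped / C = 154.74 / 75.385 = 2.053 cmH2O.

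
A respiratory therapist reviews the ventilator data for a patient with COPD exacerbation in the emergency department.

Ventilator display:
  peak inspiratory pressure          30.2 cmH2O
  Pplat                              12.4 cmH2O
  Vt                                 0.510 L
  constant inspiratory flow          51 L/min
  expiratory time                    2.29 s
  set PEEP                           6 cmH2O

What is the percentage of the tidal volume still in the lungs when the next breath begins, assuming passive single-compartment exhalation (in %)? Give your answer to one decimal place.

Flow: 51 L/min ÷ 60 = 0.85 L/s.
R = (PIP − Pplat)/V̇ = (30.2 − 12.4) / 0.85 = 17.8/0.85 = 20.941 cmH2O·s/L.
C = Vt/(Pplat − PEEP) = 510.0 / (12.4 − 6) = 510.0/6.4 = 79.688 mL/cmH2O.
τ = R × C = 20.941 × 0.07969 L/cmH2O = 1.669 s.
Fraction remaining at end-expiration = e^(−Te/τ) = e^(−2.29/1.669) = 0.2536 → 25.36%.

25.4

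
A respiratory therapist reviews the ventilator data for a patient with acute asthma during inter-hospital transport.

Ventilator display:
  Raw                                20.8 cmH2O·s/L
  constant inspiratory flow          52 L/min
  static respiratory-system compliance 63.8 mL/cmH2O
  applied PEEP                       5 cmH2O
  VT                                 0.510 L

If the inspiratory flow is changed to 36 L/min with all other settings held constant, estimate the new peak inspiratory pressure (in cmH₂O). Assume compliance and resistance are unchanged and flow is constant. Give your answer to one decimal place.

Flow: 52 L/min ÷ 60 = 0.8667 L/s.
New flow: 36 L/min ÷ 60 = 0.6 L/s.
PIP = Vt/C + R·V̇ + PEEP (constant-flow equation of motion).
Only the resistive term changes: ΔPIP = R × ΔV̇ = 20.8 × (0.6 − 0.8667) = 20.8 × -0.2667 = -5.547 cmH2O.
Original PIP = 510/63.8 + 20.8×0.8667 + 5 = 31.021 cmH2O; new PIP = 31.021 + (-5.547) = 25.474 cmH2O.

25.5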